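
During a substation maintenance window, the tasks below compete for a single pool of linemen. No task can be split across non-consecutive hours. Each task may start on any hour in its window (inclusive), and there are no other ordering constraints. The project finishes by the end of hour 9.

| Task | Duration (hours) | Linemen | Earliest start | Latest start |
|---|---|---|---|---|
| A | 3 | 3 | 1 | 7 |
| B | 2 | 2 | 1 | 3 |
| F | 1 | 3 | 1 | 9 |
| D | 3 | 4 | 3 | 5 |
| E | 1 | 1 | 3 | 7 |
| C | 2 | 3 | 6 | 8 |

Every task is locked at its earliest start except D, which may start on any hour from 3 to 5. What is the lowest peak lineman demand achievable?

8

D@3: h1:8  h2:5  h3:8  h4:4  h5:4  h6:3  h7:3  h8:0  h9:0 → peak 8
D@4: h1:8  h2:5  h3:4  h4:4  h5:4  h6:7  h7:3  h8:0  h9:0 → peak 8
D@5: h1:8  h2:5  h3:4  h4:0  h5:4  h6:7  h7:7  h8:0  h9:0 → peak 8
Best is D@3, peak 8.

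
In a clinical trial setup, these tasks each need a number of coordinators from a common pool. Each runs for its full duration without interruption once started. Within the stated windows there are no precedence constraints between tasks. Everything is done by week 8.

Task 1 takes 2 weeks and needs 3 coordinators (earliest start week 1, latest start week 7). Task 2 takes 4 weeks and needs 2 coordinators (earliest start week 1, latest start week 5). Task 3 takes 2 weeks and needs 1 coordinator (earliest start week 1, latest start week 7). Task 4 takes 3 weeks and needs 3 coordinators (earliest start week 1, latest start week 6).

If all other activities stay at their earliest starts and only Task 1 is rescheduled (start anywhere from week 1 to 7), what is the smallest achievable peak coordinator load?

6

Task 1@1: w1:9  w2:9  w3:5  w4:2  w5:0  w6:0  w7:0  w8:0 → peak 9
Task 1@2: w1:6  w2:9  w3:8  w4:2  w5:0  w6:0  w7:0  w8:0 → peak 9
Task 1@3: w1:6  w2:6  w3:8  w4:5  w5:0  w6:0  w7:0  w8:0 → peak 8
Task 1@4: w1:6  w2:6  w3:5  w4:5  w5:3  w6:0  w7:0  w8:0 → peak 6
Task 1@5: w1:6  w2:6  w3:5  w4:2  w5:3  w6:3  w7:0  w8:0 → peak 6
Task 1@6: w1:6  w2:6  w3:5  w4:2  w5:0  w6:3  w7:3  w8:0 → peak 6
Task 1@7: w1:6  w2:6  w3:5  w4:2  w5:0  w6:0  w7:3  w8:3 → peak 6
Best is Task 1@4, peak 6.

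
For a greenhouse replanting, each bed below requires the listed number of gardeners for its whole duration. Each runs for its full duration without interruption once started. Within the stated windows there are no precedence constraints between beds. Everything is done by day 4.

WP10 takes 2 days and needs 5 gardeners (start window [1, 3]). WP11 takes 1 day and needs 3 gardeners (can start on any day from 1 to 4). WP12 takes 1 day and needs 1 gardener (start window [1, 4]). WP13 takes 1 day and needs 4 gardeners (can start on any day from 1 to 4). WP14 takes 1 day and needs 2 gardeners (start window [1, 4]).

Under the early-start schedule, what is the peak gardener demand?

Early-start schedule: WP10@1, WP11@1, WP12@1, WP13@1, WP14@1.
Load per day: day 1: 15, day 2: 5, day 3: 0, day 4: 0.
Peak is 15.

15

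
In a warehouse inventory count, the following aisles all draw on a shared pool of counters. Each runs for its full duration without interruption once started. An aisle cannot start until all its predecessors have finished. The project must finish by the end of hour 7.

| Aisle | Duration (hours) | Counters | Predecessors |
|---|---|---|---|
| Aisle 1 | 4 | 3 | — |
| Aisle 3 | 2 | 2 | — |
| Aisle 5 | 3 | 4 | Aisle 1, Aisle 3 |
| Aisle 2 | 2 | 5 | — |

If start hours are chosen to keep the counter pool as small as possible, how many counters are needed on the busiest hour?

Early-start (Aisle 1@1, Aisle 3@1, Aisle 5@5, Aisle 2@1) gives peak 10: h1:10  h2:10  h3:3  h4:3  h5:4  h6:4  h7:4.
Shift Aisle 2→3.
Schedule Aisle 1@1, Aisle 3@1, Aisle 5@5, Aisle 2@3: h1:5  h2:5  h3:8  h4:8  h5:4  h6:4  h7:4 — peak 8.
No arrangement of the 18 feasible schedules does better.

8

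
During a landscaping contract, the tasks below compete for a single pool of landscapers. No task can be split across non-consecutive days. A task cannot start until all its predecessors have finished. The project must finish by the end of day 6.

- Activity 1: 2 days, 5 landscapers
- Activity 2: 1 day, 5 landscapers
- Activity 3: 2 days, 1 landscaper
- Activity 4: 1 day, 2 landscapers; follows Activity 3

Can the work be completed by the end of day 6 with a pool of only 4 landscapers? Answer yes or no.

The minimum achievable peak is 5; 4 < 5, so no feasible schedule stays within the cap.

no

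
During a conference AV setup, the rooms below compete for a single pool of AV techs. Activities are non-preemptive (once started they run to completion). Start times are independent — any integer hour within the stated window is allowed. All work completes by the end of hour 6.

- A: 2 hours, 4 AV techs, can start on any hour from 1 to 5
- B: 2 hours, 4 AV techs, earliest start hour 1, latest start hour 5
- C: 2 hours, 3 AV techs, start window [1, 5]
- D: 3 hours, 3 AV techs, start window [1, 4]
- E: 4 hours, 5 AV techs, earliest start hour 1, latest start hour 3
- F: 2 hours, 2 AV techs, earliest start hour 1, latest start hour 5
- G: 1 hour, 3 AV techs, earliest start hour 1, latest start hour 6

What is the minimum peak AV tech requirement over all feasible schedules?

10

Early-start (A@1, B@1, C@1, D@1, E@1, F@1, G@1) gives peak 24: h1:24  h2:21  h3:8  h4:5  h5:0  h6:0.
Shift B→5, E→3, F→3, G→4.
Schedule A@1, B@5, C@1, D@1, E@3, F@3, G@4: h1:10  h2:10  h3:10  h4:10  h5:9  h6:9 — peak 10.
Total AV tech-hours = 58 over 6 hours ⇒ peak ≥ ⌈58/6⌉ = 10, so 10 is optimal.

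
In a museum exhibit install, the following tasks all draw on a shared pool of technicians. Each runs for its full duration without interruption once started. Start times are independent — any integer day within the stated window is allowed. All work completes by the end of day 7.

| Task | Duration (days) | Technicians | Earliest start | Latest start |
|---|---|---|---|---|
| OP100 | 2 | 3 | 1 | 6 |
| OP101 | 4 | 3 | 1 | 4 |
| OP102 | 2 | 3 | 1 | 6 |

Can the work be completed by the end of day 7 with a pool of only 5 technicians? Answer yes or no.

The minimum achievable peak is 6; 5 < 6, so no feasible schedule stays within the cap.

no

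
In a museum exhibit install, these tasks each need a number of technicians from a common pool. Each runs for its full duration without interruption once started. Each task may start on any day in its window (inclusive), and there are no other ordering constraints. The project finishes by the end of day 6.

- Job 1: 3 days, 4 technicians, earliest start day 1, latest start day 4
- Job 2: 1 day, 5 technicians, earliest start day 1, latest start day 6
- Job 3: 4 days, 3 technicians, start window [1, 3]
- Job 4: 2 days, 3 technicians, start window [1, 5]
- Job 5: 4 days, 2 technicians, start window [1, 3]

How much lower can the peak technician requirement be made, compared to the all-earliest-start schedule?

Early-start peak: d1:17  d2:12  d3:9  d4:5  d5:0  d6:0 ⇒ 17.
Leveled (Job 1@1, Job 2@1, Job 3@2, Job 4@4, Job 5@2): d1:9  d2:9  d3:9  d4:8  d5:8  d6:0 ⇒ 9.
Reduction 17 − 9 = 8.

8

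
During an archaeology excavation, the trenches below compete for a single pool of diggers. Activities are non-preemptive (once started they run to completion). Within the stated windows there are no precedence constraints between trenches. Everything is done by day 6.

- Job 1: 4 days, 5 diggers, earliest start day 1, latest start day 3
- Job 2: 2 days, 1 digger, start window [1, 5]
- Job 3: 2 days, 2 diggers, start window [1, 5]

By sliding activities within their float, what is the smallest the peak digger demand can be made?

5

Early-start (Job 1@1, Job 2@1, Job 3@1) gives peak 8: d1:8  d2:8  d3:5  d4:5  d5:0  d6:0.
Shift Job 2→5, Job 3→5.
Schedule Job 1@1, Job 2@5, Job 3@5: d1:5  d2:5  d3:5  d4:5  d5:3  d6:3 — peak 5.
Total digger-days = 26 over 6 days ⇒ peak ≥ ⌈26/6⌉ = 5, so 5 is optimal.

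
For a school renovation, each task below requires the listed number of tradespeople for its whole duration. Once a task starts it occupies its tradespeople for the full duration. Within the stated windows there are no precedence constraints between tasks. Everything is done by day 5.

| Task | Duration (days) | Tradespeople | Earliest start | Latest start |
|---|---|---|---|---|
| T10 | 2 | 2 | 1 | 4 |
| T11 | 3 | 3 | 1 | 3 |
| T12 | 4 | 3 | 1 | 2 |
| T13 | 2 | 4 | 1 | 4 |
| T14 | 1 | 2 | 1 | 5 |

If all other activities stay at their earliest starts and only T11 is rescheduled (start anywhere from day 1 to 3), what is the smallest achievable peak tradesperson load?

T11@1: d1:14  d2:12  d3:6  d4:3  d5:0 → peak 14
T11@2: d1:11  d2:12  d3:6  d4:6  d5:0 → peak 12
T11@3: d1:11  d2:9  d3:6  d4:6  d5:3 → peak 11
Best is T11@3, peak 11.

11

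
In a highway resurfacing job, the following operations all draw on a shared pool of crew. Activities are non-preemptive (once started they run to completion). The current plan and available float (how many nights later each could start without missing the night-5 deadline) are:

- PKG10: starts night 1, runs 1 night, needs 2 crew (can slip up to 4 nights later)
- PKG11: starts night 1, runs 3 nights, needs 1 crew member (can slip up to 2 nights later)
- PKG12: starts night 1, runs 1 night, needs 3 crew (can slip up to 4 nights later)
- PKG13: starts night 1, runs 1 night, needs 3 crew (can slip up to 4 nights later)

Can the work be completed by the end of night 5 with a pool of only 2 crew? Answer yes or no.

no

Total crew member-nights = 11; over 5 nights the average is 11/5 > 2, so some night must exceed 2.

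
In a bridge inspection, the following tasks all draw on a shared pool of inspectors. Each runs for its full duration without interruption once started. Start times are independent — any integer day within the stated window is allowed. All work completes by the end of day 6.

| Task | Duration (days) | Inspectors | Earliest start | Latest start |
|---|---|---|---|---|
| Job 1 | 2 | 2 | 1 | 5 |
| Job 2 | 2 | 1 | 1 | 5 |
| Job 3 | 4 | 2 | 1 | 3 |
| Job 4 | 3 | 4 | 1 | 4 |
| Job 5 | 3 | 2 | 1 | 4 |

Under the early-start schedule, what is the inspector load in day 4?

At early start, day 4 has: Job 3.
Demand: 2 = 2.

2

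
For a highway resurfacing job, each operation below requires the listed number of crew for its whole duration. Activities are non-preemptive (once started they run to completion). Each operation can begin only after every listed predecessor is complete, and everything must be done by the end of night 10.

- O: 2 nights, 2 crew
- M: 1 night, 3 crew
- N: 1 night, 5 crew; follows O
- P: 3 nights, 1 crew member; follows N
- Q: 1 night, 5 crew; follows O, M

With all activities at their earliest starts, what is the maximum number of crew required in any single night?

10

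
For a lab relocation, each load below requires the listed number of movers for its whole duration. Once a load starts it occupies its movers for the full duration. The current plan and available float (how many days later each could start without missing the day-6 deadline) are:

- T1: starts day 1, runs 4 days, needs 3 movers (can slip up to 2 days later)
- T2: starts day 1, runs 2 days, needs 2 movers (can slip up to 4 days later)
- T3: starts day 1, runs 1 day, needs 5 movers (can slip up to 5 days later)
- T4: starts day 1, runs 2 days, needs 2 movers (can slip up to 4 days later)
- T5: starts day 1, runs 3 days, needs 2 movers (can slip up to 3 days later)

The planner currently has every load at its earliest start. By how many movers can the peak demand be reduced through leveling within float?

7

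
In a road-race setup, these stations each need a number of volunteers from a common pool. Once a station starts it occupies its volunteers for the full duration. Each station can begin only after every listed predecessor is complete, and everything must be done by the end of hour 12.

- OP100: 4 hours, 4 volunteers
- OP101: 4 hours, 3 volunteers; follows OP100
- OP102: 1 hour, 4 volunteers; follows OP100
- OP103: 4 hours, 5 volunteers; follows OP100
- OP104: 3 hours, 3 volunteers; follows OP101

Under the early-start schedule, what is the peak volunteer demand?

Early-start schedule: OP100@1, OP101@5, OP102@5, OP103@5, OP104@9.
Load per hour: hour 1: 4, hour 2: 4, hour 3: 4, hour 4: 4, hour 5: 12, hour 6: 8, hour 7: 8, hour 8: 8, hour 9: 3, hour 10: 3, hour 11: 3, hour 12: 0.
Peak is 12.

12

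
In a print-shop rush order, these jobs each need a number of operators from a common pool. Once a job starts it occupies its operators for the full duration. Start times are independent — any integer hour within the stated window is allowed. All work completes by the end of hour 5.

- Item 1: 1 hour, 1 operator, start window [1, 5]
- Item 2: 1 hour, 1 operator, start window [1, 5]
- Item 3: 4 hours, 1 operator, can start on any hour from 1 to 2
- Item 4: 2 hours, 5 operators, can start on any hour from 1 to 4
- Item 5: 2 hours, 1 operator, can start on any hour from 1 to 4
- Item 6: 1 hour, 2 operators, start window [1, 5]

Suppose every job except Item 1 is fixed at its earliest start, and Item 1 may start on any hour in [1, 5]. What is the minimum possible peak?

Item 1@1: h1:11  h2:7  h3:1  h4:1  h5:0 → peak 11
Item 1@2: h1:10  h2:8  h3:1  h4:1  h5:0 → peak 10
Item 1@3: h1:10  h2:7  h3:2  h4:1  h5:0 → peak 10
Item 1@4: h1:10  h2:7  h3:1  h4:2  h5:0 → peak 10
Item 1@5: h1:10  h2:7  h3:1  h4:1  h5:1 → peak 10
Best is Item 1@2, peak 10.

10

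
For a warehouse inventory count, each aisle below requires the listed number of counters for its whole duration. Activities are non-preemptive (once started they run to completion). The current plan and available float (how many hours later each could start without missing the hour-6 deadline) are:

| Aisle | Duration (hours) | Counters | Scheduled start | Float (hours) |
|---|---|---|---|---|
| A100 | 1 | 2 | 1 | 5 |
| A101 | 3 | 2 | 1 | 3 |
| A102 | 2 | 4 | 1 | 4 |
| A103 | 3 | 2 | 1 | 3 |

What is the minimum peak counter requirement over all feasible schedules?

4

Early-start (A100@1, A101@1, A102@1, A103@1) gives peak 10: h1:10  h2:8  h3:4  h4:0  h5:0  h6:0.
Shift A102→5, A103→2.
Schedule A100@1, A101@1, A102@5, A103@2: h1:4  h2:4  h3:4  h4:2  h5:4  h6:4 — peak 4.
Total counter-hours = 22 over 6 hours ⇒ peak ≥ ⌈22/6⌉ = 4, so 4 is optimal.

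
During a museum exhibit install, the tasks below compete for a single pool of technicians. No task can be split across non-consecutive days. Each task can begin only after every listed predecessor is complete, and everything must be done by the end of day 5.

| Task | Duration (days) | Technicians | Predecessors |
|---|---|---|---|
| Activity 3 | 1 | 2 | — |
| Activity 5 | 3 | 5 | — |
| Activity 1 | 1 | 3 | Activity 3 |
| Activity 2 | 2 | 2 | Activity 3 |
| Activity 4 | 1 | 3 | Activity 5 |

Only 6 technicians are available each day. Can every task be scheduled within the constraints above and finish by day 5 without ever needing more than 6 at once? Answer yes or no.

no

The minimum achievable peak is 7; 6 < 7, so no feasible schedule stays within the cap.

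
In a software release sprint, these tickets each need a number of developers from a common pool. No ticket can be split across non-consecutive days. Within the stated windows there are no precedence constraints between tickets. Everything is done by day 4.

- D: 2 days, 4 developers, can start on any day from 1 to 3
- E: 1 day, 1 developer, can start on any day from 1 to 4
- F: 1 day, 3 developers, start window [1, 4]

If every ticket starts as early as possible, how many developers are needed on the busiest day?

Early-start schedule: D@1, E@1, F@1.
Load per day: day 1: 8, day 2: 4, day 3: 0, day 4: 0.
Peak is 8.

8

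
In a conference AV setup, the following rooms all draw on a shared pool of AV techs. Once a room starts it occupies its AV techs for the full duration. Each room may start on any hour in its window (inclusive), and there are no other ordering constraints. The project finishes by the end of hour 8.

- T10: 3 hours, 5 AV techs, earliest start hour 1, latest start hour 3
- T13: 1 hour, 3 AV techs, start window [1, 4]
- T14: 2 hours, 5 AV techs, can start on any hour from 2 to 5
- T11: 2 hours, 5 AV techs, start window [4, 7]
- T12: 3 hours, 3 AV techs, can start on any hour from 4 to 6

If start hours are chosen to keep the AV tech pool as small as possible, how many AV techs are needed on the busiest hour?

Early-start (T10@1, T13@1, T14@2, T11@4, T12@4) gives peak 10: h1:8  h2:10  h3:10  h4:8  h5:8  h6:3  h7:0  h8:0.
Shift T14→4, T11→6.
Schedule T10@1, T13@1, T14@4, T11@6, T12@4: h1:8  h2:5  h3:5  h4:8  h5:8  h6:8  h7:5  h8:0 — peak 8.

8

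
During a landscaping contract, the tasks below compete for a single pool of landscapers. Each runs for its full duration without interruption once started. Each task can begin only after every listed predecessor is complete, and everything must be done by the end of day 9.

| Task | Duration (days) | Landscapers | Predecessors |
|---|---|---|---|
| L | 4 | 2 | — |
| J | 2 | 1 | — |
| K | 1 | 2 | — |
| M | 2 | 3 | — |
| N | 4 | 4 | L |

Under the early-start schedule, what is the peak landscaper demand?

Early-start schedule: L@1, J@1, K@1, M@1, N@5.
Load per day: day 1: 8, day 2: 6, day 3: 2, day 4: 2, day 5: 4, day 6: 4, day 7: 4, day 8: 4, day 9: 0.
Peak is 8.

8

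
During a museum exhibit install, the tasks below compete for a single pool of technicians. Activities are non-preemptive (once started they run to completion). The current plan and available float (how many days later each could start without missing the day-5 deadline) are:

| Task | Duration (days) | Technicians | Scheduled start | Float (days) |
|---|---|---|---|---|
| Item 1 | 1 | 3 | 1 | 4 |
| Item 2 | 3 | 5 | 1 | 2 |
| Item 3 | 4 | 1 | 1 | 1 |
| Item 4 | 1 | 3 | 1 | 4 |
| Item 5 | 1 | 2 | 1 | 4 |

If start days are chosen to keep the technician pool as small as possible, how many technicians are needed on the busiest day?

6

Early-start (Item 1@1, Item 2@1, Item 3@1, Item 4@1, Item 5@1) gives peak 14: d1:14  d2:6  d3:6  d4:1  d5:0.
Shift Item 2→2, Item 4→5.
Schedule Item 1@1, Item 2@2, Item 3@1, Item 4@5, Item 5@1: d1:6  d2:6  d3:6  d4:6  d5:3 — peak 6.
Total technician-days = 27 over 5 days ⇒ peak ≥ ⌈27/5⌉ = 6, so 6 is optimal.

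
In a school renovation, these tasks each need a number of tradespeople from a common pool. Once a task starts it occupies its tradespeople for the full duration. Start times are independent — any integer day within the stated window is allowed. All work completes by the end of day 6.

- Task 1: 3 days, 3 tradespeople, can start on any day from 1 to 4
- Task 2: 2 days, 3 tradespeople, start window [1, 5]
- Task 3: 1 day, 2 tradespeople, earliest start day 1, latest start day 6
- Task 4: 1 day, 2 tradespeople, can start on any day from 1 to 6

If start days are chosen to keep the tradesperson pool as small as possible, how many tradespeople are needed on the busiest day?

4

Early-start (Task 1@1, Task 2@1, Task 3@1, Task 4@1) gives peak 10: d1:10  d2:6  d3:3  d4:0  d5:0  d6:0.
Shift Task 2→4, Task 3→6, Task 4→6.
Schedule Task 1@1, Task 2@4, Task 3@6, Task 4@6: d1:3  d2:3  d3:3  d4:3  d5:3  d6:4 — peak 4.
Total tradesperson-days = 19 over 6 days ⇒ peak ≥ ⌈19/6⌉ = 4, so 4 is optimal.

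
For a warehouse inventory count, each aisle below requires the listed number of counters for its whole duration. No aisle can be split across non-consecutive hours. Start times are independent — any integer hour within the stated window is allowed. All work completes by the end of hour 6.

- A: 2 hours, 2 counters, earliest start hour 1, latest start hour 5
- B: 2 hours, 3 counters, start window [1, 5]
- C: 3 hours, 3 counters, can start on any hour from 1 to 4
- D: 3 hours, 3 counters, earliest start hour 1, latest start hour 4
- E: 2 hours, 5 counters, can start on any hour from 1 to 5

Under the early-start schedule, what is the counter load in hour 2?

At early start, hour 2 has: A, B, C, D, E.
Demand: 2 + 3 + 3 + 3 + 5 = 16.

16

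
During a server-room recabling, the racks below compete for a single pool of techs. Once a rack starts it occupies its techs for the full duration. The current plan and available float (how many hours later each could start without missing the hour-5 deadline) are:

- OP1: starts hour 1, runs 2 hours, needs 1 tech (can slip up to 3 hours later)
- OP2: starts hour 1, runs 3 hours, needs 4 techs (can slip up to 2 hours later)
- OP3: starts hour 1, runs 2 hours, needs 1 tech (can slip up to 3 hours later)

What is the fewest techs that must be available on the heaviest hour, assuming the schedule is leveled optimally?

Early-start (OP1@1, OP2@1, OP3@1) gives peak 6: h1:6  h2:6  h3:4  h4:0  h5:0.
Shift OP2→3.
Schedule OP1@1, OP2@3, OP3@1: h1:2  h2:2  h3:4  h4:4  h5:4 — peak 4.
Total tech-hours = 16 over 5 hours ⇒ peak ≥ ⌈16/5⌉ = 4, so 4 is optimal.

4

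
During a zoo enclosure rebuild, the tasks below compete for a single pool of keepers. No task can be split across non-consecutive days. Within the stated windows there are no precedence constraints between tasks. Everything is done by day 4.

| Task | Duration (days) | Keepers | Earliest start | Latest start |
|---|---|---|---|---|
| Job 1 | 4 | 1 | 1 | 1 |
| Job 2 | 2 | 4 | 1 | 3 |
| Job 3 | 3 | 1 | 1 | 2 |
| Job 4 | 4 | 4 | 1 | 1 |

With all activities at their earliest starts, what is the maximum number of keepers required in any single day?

Early-start schedule: Job 1@1, Job 2@1, Job 3@1, Job 4@1.
Load per day: day 1: 10, day 2: 10, day 3: 6, day 4: 5.
Peak is 10.

10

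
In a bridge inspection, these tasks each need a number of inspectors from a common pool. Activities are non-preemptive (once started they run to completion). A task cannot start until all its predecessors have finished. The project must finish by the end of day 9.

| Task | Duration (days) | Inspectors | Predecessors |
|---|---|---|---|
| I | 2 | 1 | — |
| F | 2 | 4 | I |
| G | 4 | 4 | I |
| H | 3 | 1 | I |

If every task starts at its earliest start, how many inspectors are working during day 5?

5

At early start, day 5 has: G, H.
Demand: 4 + 1 = 5.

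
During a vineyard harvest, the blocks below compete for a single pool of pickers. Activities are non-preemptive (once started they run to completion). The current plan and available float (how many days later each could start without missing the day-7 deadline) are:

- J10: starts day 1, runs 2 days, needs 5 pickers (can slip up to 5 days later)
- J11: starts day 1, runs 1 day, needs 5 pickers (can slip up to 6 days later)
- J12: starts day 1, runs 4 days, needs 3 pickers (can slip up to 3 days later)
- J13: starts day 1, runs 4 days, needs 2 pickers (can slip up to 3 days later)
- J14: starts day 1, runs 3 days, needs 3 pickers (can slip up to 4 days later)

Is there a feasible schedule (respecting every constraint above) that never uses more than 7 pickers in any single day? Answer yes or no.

Schedule J10@1, J11@3, J12@4, J13@1, J14@5: d1:7  d2:7  d3:7  d4:5  d5:6  d6:6  d7:6 — peak 7 ≤ 7.

yes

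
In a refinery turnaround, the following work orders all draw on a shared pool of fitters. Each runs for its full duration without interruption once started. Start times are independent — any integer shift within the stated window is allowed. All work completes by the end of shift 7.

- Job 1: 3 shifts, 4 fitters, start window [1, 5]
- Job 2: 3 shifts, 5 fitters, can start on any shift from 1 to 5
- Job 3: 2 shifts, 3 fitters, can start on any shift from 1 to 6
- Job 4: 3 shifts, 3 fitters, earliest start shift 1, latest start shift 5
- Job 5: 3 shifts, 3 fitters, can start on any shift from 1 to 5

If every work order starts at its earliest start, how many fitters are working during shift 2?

At early start, shift 2 has: Job 1, Job 2, Job 3, Job 4, Job 5.
Demand: 4 + 5 + 3 + 3 + 3 = 18.

18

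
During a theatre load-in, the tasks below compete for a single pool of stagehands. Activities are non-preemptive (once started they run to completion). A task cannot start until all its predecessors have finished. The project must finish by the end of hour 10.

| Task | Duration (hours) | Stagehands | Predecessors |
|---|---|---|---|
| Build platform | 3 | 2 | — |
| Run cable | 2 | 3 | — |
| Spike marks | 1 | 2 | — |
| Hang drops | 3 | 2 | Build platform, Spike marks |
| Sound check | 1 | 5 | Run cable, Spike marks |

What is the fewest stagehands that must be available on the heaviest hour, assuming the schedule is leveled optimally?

5

Early-start (Build platform@1, Run cable@1, Spike marks@1, Hang drops@4, Sound check@3) gives peak 7: h1:7  h2:5  h3:7  h4:2  h5:2  h6:2  h7:0  h8:0  h9:0  h10:0.
Shift Spike marks→3, Sound check→7.
Schedule Build platform@1, Run cable@1, Spike marks@3, Hang drops@4, Sound check@7: h1:5  h2:5  h3:4  h4:2  h5:2  h6:2  h7:5  h8:0  h9:0  h10:0 — peak 5.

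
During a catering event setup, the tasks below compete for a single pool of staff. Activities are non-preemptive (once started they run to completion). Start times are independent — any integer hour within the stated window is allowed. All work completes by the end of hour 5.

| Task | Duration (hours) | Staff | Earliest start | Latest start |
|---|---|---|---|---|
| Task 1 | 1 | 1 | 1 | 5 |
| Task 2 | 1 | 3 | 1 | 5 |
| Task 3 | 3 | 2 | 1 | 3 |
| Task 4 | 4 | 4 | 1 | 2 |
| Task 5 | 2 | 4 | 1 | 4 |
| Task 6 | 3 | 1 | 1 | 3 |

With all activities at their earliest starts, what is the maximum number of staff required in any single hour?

Early-start schedule: Task 1@1, Task 2@1, Task 3@1, Task 4@1, Task 5@1, Task 6@1.
Load per hour: hour 1: 15, hour 2: 11, hour 3: 7, hour 4: 4, hour 5: 0.
Peak is 15.

15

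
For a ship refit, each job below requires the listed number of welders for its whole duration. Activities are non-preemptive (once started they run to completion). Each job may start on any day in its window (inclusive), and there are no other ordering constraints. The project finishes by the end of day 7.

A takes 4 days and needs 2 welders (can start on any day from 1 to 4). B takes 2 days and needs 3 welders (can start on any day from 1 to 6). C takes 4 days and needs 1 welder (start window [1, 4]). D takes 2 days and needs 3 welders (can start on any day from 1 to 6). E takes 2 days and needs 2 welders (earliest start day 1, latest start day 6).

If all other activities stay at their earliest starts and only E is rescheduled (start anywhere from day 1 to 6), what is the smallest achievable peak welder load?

9

E@1: d1:11  d2:11  d3:3  d4:3  d5:0  d6:0  d7:0 → peak 11
E@2: d1:9  d2:11  d3:5  d4:3  d5:0  d6:0  d7:0 → peak 11
E@3: d1:9  d2:9  d3:5  d4:5  d5:0  d6:0  d7:0 → peak 9
E@4: d1:9  d2:9  d3:3  d4:5  d5:2  d6:0  d7:0 → peak 9
E@5: d1:9  d2:9  d3:3  d4:3  d5:2  d6:2  d7:0 → peak 9
E@6: d1:9  d2:9  d3:3  d4:3  d5:0  d6:2  d7:2 → peak 9
Best is E@3, peak 9.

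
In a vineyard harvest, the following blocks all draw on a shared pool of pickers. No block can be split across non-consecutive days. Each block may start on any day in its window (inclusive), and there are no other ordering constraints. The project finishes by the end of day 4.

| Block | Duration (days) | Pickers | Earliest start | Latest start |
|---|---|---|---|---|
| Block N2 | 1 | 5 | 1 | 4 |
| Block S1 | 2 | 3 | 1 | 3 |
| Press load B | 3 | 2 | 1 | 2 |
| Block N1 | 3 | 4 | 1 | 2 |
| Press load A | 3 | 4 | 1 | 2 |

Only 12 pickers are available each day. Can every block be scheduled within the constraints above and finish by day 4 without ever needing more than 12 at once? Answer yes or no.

The minimum achievable peak is 13; 12 < 13, so no feasible schedule stays within the cap.

no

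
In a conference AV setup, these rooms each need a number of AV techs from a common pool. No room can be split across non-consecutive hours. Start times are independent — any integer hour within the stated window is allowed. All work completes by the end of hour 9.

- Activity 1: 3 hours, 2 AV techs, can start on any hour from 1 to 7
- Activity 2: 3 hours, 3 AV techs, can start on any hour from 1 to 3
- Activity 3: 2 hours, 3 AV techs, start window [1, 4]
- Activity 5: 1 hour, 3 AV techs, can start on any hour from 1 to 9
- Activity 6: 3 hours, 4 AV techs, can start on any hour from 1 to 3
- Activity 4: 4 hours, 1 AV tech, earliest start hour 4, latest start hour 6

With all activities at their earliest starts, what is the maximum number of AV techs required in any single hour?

15

Early-start schedule: Activity 1@1, Activity 2@1, Activity 3@1, Activity 5@1, Activity 6@1, Activity 4@4.
Load per hour: hour 1: 15, hour 2: 12, hour 3: 9, hour 4: 1, hour 5: 1, hour 6: 1, hour 7: 1, hour 8: 0, hour 9: 0.
Peak is 15.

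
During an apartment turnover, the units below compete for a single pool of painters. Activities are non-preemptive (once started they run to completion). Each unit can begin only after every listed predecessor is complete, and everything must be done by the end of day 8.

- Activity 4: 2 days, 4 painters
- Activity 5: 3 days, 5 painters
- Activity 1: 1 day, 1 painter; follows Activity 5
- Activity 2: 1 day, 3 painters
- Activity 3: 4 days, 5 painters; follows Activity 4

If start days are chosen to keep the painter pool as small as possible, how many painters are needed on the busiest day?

9

Early-start (Activity 4@1, Activity 5@1, Activity 1@4, Activity 2@1, Activity 3@3) gives peak 12: d1:12  d2:9  d3:10  d4:6  d5:5  d6:5  d7:0  d8:0.
Shift Activity 2→3, Activity 3→4.
Schedule Activity 4@1, Activity 5@1, Activity 1@4, Activity 2@3, Activity 3@4: d1:9  d2:9  d3:8  d4:6  d5:5  d6:5  d7:5  d8:0 — peak 9.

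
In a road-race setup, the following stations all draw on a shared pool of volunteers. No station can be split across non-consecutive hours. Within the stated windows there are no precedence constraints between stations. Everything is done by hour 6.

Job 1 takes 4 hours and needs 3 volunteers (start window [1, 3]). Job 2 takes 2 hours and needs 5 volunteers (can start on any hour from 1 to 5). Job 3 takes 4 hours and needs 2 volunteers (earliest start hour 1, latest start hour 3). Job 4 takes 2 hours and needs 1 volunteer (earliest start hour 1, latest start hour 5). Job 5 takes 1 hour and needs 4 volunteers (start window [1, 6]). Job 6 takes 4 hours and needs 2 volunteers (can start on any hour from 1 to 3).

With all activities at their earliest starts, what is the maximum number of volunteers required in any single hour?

Early-start schedule: Job 1@1, Job 2@1, Job 3@1, Job 4@1, Job 5@1, Job 6@1.
Load per hour: hour 1: 17, hour 2: 13, hour 3: 7, hour 4: 7, hour 5: 0, hour 6: 0.
Peak is 17.

17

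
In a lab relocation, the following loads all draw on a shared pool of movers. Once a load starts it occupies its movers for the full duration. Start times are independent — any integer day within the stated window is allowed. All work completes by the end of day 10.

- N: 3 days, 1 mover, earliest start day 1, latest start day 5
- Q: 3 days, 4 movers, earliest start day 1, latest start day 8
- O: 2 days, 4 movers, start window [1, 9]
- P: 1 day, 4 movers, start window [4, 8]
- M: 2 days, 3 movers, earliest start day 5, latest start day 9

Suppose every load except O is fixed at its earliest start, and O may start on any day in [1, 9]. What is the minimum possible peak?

5

O@1: d1:9  d2:9  d3:5  d4:4  d5:3  d6:3  d7:0  d8:0  d9:0  d10:0 → peak 9
O@2: d1:5  d2:9  d3:9  d4:4  d5:3  d6:3  d7:0  d8:0  d9:0  d10:0 → peak 9
O@3: d1:5  d2:5  d3:9  d4:8  d5:3  d6:3  d7:0  d8:0  d9:0  d10:0 → peak 9
O@4: d1:5  d2:5  d3:5  d4:8  d5:7  d6:3  d7:0  d8:0  d9:0  d10:0 → peak 8
O@5: d1:5  d2:5  d3:5  d4:4  d5:7  d6:7  d7:0  d8:0  d9:0  d10:0 → peak 7
O@6: d1:5  d2:5  d3:5  d4:4  d5:3  d6:7  d7:4  d8:0  d9:0  d10:0 → peak 7
O@7: d1:5  d2:5  d3:5  d4:4  d5:3  d6:3  d7:4  d8:4  d9:0  d10:0 → peak 5
O@8: d1:5  d2:5  d3:5  d4:4  d5:3  d6:3  d7:0  d8:4  d9:4  d10:0 → peak 5
O@9: d1:5  d2:5  d3:5  d4:4  d5:3  d6:3  d7:0  d8:0  d9:4  d10:4 → peak 5
Best is O@7, peak 5.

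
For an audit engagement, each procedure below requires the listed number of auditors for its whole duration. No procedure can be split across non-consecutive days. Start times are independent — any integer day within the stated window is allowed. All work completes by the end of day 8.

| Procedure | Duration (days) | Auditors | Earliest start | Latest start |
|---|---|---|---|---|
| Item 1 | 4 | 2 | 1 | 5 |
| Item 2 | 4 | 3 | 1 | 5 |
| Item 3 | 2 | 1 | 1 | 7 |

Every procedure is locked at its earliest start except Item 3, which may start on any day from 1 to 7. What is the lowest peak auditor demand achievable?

5

Item 3@1: d1:6  d2:6  d3:5  d4:5  d5:0  d6:0  d7:0  d8:0 → peak 6
Item 3@2: d1:5  d2:6  d3:6  d4:5  d5:0  d6:0  d7:0  d8:0 → peak 6
Item 3@3: d1:5  d2:5  d3:6  d4:6  d5:0  d6:0  d7:0  d8:0 → peak 6
Item 3@4: d1:5  d2:5  d3:5  d4:6  d5:1  d6:0  d7:0  d8:0 → peak 6
Item 3@5: d1:5  d2:5  d3:5  d4:5  d5:1  d6:1  d7:0  d8:0 → peak 5
Item 3@6: d1:5  d2:5  d3:5  d4:5  d5:0  d6:1  d7:1  d8:0 → peak 5
Item 3@7: d1:5  d2:5  d3:5  d4:5  d5:0  d6:0  d7:1  d8:1 → peak 5
Best is Item 3@5, peak 5.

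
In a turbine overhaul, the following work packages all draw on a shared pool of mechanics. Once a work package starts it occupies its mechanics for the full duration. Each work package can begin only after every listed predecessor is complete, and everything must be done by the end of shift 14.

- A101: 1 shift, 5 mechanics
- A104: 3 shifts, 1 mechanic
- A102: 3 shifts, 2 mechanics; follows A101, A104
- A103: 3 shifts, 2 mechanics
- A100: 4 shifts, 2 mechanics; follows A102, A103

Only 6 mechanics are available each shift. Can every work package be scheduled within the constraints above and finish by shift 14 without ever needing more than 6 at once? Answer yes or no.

yes

Schedule A101@1, A104@2, A102@5, A103@2, A100@8: s1:5  s2:3  s3:3  s4:3  s5:2  s6:2  s7:2  s8:2  s9:2  s10:2  s11:2  s12:0  s13:0  s14:0 — peak 5 ≤ 6.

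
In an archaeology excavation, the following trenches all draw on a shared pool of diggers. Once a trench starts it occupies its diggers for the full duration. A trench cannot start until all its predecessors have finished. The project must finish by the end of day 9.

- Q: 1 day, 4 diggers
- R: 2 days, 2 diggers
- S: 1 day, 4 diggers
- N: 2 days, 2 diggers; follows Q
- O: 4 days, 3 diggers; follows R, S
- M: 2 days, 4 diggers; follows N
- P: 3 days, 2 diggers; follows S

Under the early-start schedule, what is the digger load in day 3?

7

At early start, day 3 has: N, O, P.
Demand: 2 + 3 + 2 = 7.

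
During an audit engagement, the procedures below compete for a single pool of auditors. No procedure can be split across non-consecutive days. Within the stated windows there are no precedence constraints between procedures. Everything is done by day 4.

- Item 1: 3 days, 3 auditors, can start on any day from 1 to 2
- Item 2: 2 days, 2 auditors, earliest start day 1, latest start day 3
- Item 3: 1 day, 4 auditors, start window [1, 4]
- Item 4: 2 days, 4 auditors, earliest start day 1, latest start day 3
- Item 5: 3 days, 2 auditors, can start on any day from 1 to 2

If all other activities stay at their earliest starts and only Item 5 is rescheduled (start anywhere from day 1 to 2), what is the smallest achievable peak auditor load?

Item 5@1: d1:15  d2:11  d3:5  d4:0 → peak 15
Item 5@2: d1:13  d2:11  d3:5  d4:2 → peak 13
Best is Item 5@2, peak 13.

13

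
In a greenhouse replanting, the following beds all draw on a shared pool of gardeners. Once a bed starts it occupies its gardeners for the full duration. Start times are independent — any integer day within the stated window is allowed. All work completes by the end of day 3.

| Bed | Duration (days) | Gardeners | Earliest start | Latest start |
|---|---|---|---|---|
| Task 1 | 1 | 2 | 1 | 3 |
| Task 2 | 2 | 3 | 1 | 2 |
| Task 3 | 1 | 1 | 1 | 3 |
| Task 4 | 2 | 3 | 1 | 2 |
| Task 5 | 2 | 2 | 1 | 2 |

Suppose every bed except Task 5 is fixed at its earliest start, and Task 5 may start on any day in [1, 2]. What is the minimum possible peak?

Task 5@1: d1:11  d2:8  d3:0 → peak 11
Task 5@2: d1:9  d2:8  d3:2 → peak 9
Best is Task 5@2, peak 9.

9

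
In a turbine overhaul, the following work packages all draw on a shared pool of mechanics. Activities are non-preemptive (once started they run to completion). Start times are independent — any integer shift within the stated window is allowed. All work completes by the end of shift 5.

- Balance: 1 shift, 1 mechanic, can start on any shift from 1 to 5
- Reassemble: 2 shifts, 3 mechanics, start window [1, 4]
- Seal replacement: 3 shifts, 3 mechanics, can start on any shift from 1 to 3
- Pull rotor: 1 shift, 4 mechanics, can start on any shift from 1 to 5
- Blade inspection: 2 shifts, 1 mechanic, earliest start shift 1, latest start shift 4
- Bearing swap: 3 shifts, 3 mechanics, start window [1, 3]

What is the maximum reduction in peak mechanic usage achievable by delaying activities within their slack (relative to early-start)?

8

Early-start peak: s1:15  s2:10  s3:6  s4:0  s5:0 ⇒ 15.
Leveled (Balance@1, Reassemble@1, Seal replacement@1, Pull rotor@4, Blade inspection@2, Bearing swap@3): s1:7  s2:7  s3:7  s4:7  s5:3 ⇒ 7.
Reduction 15 − 7 = 8.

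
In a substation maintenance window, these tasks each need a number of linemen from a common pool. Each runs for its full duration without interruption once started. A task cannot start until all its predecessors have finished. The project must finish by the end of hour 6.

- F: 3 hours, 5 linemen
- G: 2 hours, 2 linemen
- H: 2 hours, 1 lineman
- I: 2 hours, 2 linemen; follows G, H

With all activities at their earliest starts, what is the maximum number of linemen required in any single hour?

8

Early-start schedule: F@1, G@1, H@1, I@3.
Load per hour: hour 1: 8, hour 2: 8, hour 3: 7, hour 4: 2, hour 5: 0, hour 6: 0.
Peak is 8.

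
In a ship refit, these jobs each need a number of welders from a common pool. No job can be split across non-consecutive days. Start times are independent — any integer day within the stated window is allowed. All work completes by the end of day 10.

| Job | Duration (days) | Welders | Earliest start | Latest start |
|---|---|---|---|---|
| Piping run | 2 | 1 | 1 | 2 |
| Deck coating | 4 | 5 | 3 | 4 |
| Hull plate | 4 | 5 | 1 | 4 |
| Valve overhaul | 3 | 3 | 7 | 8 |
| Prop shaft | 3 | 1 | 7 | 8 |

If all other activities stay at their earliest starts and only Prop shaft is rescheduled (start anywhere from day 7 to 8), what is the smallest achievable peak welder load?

Prop shaft@7: d1:6  d2:6  d3:10  d4:10  d5:5  d6:5  d7:4  d8:4  d9:4  d10:0 → peak 10
Prop shaft@8: d1:6  d2:6  d3:10  d4:10  d5:5  d6:5  d7:3  d8:4  d9:4  d10:1 → peak 10
Best is Prop shaft@7, peak 10.

10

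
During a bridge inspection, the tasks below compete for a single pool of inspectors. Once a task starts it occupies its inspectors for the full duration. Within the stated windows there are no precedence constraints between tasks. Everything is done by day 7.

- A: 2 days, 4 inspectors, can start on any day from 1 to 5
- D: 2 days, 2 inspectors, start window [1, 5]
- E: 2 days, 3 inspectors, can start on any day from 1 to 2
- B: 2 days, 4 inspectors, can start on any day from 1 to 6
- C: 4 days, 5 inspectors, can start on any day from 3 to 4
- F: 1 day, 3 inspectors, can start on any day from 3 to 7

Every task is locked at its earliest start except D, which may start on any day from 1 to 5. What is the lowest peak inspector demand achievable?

D@1: d1:13  d2:13  d3:8  d4:5  d5:5  d6:5  d7:0 → peak 13
D@2: d1:11  d2:13  d3:10  d4:5  d5:5  d6:5  d7:0 → peak 13
D@3: d1:11  d2:11  d3:10  d4:7  d5:5  d6:5  d7:0 → peak 11
D@4: d1:11  d2:11  d3:8  d4:7  d5:7  d6:5  d7:0 → peak 11
D@5: d1:11  d2:11  d3:8  d4:5  d5:7  d6:7  d7:0 → peak 11
Best is D@3, peak 11.

11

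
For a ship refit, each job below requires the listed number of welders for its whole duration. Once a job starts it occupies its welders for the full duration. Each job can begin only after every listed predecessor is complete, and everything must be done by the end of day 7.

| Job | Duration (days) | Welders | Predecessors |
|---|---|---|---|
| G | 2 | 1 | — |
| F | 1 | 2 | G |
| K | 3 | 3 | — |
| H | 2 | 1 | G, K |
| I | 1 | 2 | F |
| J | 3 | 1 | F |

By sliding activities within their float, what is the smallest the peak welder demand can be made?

4

Early-start (G@1, F@3, K@1, H@4, I@4, J@4) gives peak 5: d1:4  d2:4  d3:5  d4:4  d5:2  d6:1  d7:0.
Shift F→4, I→5, J→5.
Schedule G@1, F@4, K@1, H@4, I@5, J@5: d1:4  d2:4  d3:3  d4:3  d5:4  d6:1  d7:1 — peak 4.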